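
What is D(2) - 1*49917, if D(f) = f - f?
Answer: -49917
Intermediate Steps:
D(f) = 0
D(2) - 1*49917 = 0 - 1*49917 = 0 - 49917 = -49917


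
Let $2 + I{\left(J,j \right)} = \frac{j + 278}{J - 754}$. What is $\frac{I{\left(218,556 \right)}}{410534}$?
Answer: $- \frac{953}{110023112} \approx -8.6618 \cdot 10^{-6}$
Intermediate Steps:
$I{\left(J,j \right)} = -2 + \frac{278 + j}{-754 + J}$ ($I{\left(J,j \right)} = -2 + \frac{j + 278}{J - 754} = -2 + \frac{278 + j}{-754 + J}$)
$\frac{I{\left(218,556 \right)}}{410534} = \frac{\frac{1}{-754 + 218} \left(1786 + 556 - 436\right)}{410534} = \frac{1786 + 556 - 436}{-536} \cdot \frac{1}{410534} = \left(- \frac{1}{536}\right) 1906 \cdot \frac{1}{410534} = \left(- \frac{953}{268}\right) \frac{1}{410534} = - \frac{953}{110023112}$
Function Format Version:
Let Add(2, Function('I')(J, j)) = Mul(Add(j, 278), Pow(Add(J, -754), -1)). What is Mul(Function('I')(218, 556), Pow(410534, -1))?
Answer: Rational(-953, 110023112) ≈ -8.6618e-6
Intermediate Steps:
Function('I')(J, j) = Add(-2, Mul(Pow(Add(-754, J), -1), Add(278, j))) (Function('I')(J, j) = Add(-2, Mul(Add(j, 278), Pow(Add(J, -754), -1))) = Add(-2, Mul(Add(278, j), Pow(Add(-754, J), -1))) = Add(-2, Mul(Pow(Add(-754, J), -1), Add(278, j))))
Mul(Function('I')(218, 556), Pow(410534, -1)) = Mul(Mul(Pow(Add(-754, 218), -1), Add(1786, 556, Mul(-2, 218))), Pow(410534, -1)) = Mul(Mul(Pow(-536, -1), Add(1786, 556, -436)), Rational(1, 410534)) = Mul(Mul(Rational(-1, 536), 1906), Rational(1, 410534)) = Mul(Rational(-953, 268), Rational(1, 410534)) = Rational(-953, 110023112)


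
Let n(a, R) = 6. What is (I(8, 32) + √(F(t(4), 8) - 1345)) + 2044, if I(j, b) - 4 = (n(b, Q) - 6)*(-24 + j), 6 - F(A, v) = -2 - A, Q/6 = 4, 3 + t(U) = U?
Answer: 2048 + 2*I*√334 ≈ 2048.0 + 36.551*I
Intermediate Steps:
t(U) = -3 + U
Q = 24 (Q = 6*4 = 24)
F(A, v) = 8 + A (F(A, v) = 6 - (-2 - A) = 6 + (2 + A) = 8 + A)
I(j, b) = 4 (I(j, b) = 4 + (6 - 6)*(-24 + j) = 4 + 0*(-24 + j) = 4 + 0 = 4)
(I(8, 32) + √(F(t(4), 8) - 1345)) + 2044 = (4 + √((8 + (-3 + 4)) - 1345)) + 2044 = (4 + √((8 + 1) - 1345)) + 2044 = (4 + √(9 - 1345)) + 2044 = (4 + √(-1336)) + 2044 = (4 + 2*I*√334) + 2044 = 2048 + 2*I*√334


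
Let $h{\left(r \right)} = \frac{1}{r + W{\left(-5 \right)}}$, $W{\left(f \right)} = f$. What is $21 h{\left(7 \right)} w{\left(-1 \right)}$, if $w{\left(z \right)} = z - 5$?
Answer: $-63$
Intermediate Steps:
$w{\left(z \right)} = -5 + z$
$h{\left(r \right)} = \frac{1}{-5 + r}$ ($h{\left(r \right)} = \frac{1}{r - 5} = \frac{1}{-5 + r}$)
$21 h{\left(7 \right)} w{\left(-1 \right)} = \frac{21}{-5 + 7} \left(-5 - 1\right) = \frac{21}{2} \left(-6\right) = -63$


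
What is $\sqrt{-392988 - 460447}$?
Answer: $i \sqrt{853435} \approx 923.82 i$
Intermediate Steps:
$\sqrt{-392988 - 460447} = \sqrt{-853435} = i \sqrt{853435}$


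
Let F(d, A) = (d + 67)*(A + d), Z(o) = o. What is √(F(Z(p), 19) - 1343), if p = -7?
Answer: I*√623 ≈ 24.96*I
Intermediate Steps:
F(d, A) = (67 + d)*(A + d)
√(F(Z(p), 19) - 1343) = √(((-7)² + 67*19 + 67*(-7) + 19*(-7)) - 1343) = √((49 + 1273 - 469 - 133) - 1343) = √(720 - 1343) = √(-623) = I*√623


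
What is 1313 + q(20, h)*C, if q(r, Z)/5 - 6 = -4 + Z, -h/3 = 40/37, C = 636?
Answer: -97699/37 ≈ -2640.5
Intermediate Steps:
h = -120/37 ≈ -3.2432
q(r, Z) = 10 + 5*Z (q(r, Z) = 30 + 5*(-4 + Z) = 30 + (-20 + 5*Z) = 10 + 5*Z)
1313 + q(20, h)*C = 1313 + (10 + 5*(-120/37))*636 = 1313 + (10 - 600/37)*636 = 1313 - 230/37*636 = 1313 - 146280/37 = -97699/37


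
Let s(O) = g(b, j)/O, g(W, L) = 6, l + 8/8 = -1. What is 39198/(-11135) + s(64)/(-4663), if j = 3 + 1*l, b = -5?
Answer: -5849002173/1661520160 ≈ -3.5203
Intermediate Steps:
l = -2 (l = -1 - 1 = -2)
j = 1 (j = 3 + 1*(-2) = 3 - 2 = 1)
s(O) = 6/O
39198/(-11135) + s(64)/(-4663) = 39198/(-11135) + (6/64)/(-4663) = 39198*(-1/11135) + (6*(1/64))*(-1/4663) = -39198/11135 + (3/32)*(-1/4663) = -39198/11135 - 3/149216 = -5849002173/1661520160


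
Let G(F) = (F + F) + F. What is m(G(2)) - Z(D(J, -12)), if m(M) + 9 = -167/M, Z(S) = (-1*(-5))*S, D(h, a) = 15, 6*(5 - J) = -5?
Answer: -671/6 ≈ -111.83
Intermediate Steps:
J = 35/6 (J = 5 - ⅙*(-5) = 5 + ⅚ = 35/6 ≈ 5.8333)
G(F) = 3*F (G(F) = 2*F + F = 3*F)
Z(S) = 5*S
m(M) = -9 - 167/M
m(G(2)) - Z(D(J, -12)) = (-9 - 167/(3*2)) - 5*15 = (-9 - 167/6) - 1*75 = (-9 - 167*⅙) - 75 = (-9 - 167/6) - 75 = -221/6 - 75 = -671/6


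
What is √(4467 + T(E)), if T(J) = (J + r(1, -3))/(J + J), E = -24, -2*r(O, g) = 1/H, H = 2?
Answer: √2573283/24 ≈ 66.839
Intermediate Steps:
r(O, g) = -¼ (r(O, g) = -½/2 = -½*½ = -¼)
T(J) = (-¼ + J)/(2*J) (T(J) = (J - ¼)/(J + J) = (-¼ + J)/((2*J)) = (-¼ + J)*(1/(2*J)) = (-¼ + J)/(2*J))
√(4467 + T(E)) = √(4467 + (⅛)*(-1 + 4*(-24))/(-24)) = √(4467 + (⅛)*(-1/24)*(-1 - 96)) = √(4467 + (⅛)*(-1/24)*(-97)) = √(4467 + 97/192) = √(857761/192) = √2573283/24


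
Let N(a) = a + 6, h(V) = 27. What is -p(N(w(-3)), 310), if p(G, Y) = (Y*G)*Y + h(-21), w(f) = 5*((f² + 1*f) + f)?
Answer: -2018127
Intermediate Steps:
w(f) = 5*f² + 10*f (w(f) = 5*((f² + f) + f) = 5*((f + f²) + f) = 5*(f² + 2*f) = 5*f² + 10*f)
N(a) = 6 + a
p(G, Y) = 27 + G*Y² (p(G, Y) = (Y*G)*Y + 27 = (G*Y)*Y + 27 = G*Y² + 27 = 27 + G*Y²)
-p(N(w(-3)), 310) = -(27 + (6 + 5*(-3)*(2 - 3))*310²) = -(27 + (6 + 5*(-3)*(-1))*96100) = -(27 + (6 + 15)*96100) = -(27 + 21*96100) = -(27 + 2018100) = -1*2018127 = -2018127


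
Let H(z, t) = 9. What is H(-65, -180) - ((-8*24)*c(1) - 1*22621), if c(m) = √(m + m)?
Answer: 22630 + 192*√2 ≈ 22902.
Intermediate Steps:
c(m) = √2*√m (c(m) = √(2*m) = √2*√m)
H(-65, -180) - ((-8*24)*c(1) - 1*22621) = 9 - ((-8*24)*(√2*√1) - 1*22621) = 9 - (-192*√2 - 22621) = 9 - (-22621 - 192*√2) = 9 + (22621 + 192*√2) = 22630 + 192*√2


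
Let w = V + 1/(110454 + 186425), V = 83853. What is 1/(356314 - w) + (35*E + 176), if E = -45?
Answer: -113162240659103/80887949218 ≈ -1399.0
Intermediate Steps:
w = 24894194788/296879 (w = 83853 + 1/(110454 + 186425) = 83853 + 1/296879 = 24894194788/296879 ≈ 83853.)
1/(356314 - w) + (35*E + 176) = 1/(356314 - 1*24894194788/296879) + (35*(-45) + 176) = 1/(356314 - 24894194788/296879) + (-1575 + 176) = 1/(80887949218/296879) - 1399 = 296879/80887949218 - 1399 = -113162240659103/80887949218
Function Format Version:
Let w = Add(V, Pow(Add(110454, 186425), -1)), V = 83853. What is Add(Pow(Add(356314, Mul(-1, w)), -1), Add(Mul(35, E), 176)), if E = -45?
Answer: Rational(-113162240659103, 80887949218) ≈ -1399.0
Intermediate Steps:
w = Rational(24894194788, 296879) (w = Add(83853, Pow(Add(110454, 186425), -1)) = Add(83853, Pow(296879, -1)) = Add(83853, Rational(1, 296879)) = Rational(24894194788, 296879) ≈ 83853.)
Add(Pow(Add(356314, Mul(-1, w)), -1), Add(Mul(35, E), 176)) = Add(Pow(Add(356314, Mul(-1, Rational(24894194788, 296879))), -1), Add(Mul(35, -45), 176)) = Add(Pow(Add(356314, Rational(-24894194788, 296879)), -1), Add(-1575, 176)) = Add(Pow(Rational(80887949218, 296879), -1), -1399) = Add(Rational(296879, 80887949218), -1399) = Rational(-113162240659103, 80887949218)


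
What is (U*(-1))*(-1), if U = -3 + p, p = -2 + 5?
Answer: 0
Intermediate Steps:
p = 3
U = 0 (U = -3 + 3 = 0)
(U*(-1))*(-1) = (0*(-1))*(-1) = 0*(-1) = 0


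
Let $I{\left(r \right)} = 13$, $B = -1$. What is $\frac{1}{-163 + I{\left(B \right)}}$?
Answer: $- \frac{1}{150} \approx -0.0066667$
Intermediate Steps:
$\frac{1}{-163 + I{\left(B \right)}} = \frac{1}{-163 + 13} = \frac{1}{-150} = - \frac{1}{150}$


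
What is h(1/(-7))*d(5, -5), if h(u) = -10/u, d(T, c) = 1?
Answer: 70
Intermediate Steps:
h(1/(-7))*d(5, -5) = -10/(1/(-7))*1 = -10/(-⅐)*1 = -10*(-7)*1 = 70*1 = 70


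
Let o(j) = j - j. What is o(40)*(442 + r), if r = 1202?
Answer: 0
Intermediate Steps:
o(j) = 0
o(40)*(442 + r) = 0*(442 + 1202) = 0*1644 = 0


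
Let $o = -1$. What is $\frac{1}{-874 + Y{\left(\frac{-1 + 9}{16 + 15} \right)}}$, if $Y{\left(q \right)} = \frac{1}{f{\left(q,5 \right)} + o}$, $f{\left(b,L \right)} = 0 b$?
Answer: $- \frac{1}{875} \approx -0.0011429$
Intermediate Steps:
$f{\left(b,L \right)} = 0$
$Y{\left(q \right)} = -1$ ($Y{\left(q \right)} = \frac{1}{0 - 1} = \frac{1}{-1} = -1$)
$\frac{1}{-874 + Y{\left(\frac{-1 + 9}{16 + 15} \right)}} = \frac{1}{-874 - 1} = \frac{1}{-875} = - \frac{1}{875}$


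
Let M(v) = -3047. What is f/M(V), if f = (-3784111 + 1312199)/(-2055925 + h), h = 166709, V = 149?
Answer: -308989/719555144 ≈ -0.00042942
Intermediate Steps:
f = 308989/236152 (f = (-3784111 + 1312199)/(-2055925 + 166709) = -2471912/(-1889216) = -2471912*(-1/1889216) = 308989/236152 ≈ 1.3084)
f/M(V) = (308989/236152)/(-3047) = (308989/236152)*(-1/3047) = -308989/719555144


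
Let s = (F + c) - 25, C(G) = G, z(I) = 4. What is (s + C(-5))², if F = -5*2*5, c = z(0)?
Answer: 5776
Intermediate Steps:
c = 4
F = -50 (F = -10*5 = -50)
s = -71 (s = (-50 + 4) - 25 = -46 - 25 = -71)
(s + C(-5))² = (-71 - 5)² = (-76)² = 5776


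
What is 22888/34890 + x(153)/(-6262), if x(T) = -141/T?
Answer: 406177627/619030010 ≈ 0.65615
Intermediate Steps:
22888/34890 + x(153)/(-6262) = 22888/34890 - 141/153/(-6262) = 22888*(1/34890) - 141*1/153*(-1/6262) = 11444/17445 - 47/51*(-1/6262) = 11444/17445 + 47/319362 = 406177627/619030010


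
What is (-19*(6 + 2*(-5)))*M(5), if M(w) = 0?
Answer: 0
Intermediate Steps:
(-19*(6 + 2*(-5)))*M(5) = -19*(6 + 2*(-5))*0 = -19*(6 - 10)*0 = -19*(-4)*0 = 76*0 = 0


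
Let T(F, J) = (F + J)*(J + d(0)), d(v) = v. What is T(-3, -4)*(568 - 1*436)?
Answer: 3696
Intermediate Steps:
T(F, J) = J*(F + J) (T(F, J) = (F + J)*(J + 0) = (F + J)*J = J*(F + J))
T(-3, -4)*(568 - 1*436) = (-4*(-3 - 4))*(568 - 1*436) = (-4*(-7))*(568 - 436) = 28*132 = 3696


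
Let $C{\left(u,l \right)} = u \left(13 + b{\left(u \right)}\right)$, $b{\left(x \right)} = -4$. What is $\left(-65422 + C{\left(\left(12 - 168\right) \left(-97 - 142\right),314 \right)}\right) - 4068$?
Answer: $266066$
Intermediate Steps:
$C{\left(u,l \right)} = 9 u$ ($C{\left(u,l \right)} = u \left(13 - 4\right) = u 9 = 9 u$)
$\left(-65422 + C{\left(\left(12 - 168\right) \left(-97 - 142\right),314 \right)}\right) - 4068 = \left(-65422 + 9 \left(12 - 168\right) \left(-97 - 142\right)\right) - 4068 = \left(-65422 + 9 \left(\left(-156\right) \left(-239\right)\right)\right) - 4068 = \left(-65422 + 9 \cdot 37284\right) - 4068 = \left(-65422 + 335556\right) - 4068 = 270134 - 4068 = 266066$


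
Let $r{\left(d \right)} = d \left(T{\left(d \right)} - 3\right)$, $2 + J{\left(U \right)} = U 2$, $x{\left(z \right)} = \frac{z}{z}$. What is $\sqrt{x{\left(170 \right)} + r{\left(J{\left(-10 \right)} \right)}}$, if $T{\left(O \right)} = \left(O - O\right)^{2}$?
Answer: $\sqrt{67} \approx 8.1853$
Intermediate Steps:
$x{\left(z \right)} = 1$
$J{\left(U \right)} = -2 + 2 U$ ($J{\left(U \right)} = -2 + U 2 = -2 + 2 U$)
$T{\left(O \right)} = 0$ ($T{\left(O \right)} = 0^{2} = 0$)
$r{\left(d \right)} = - 3 d$ ($r{\left(d \right)} = d \left(0 - 3\right) = d \left(-3\right) = - 3 d$)
$\sqrt{x{\left(170 \right)} + r{\left(J{\left(-10 \right)} \right)}} = \sqrt{1 - 3 \left(-2 + 2 \left(-10\right)\right)} = \sqrt{1 - 3 \left(-2 - 20\right)} = \sqrt{1 - -66} = \sqrt{1 + 66} = \sqrt{67}$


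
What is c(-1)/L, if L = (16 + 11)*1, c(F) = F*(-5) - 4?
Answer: 1/27 ≈ 0.037037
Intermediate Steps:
c(F) = -4 - 5*F (c(F) = -5*F - 4 = -4 - 5*F)
L = 27 (L = 27*1 = 27)
c(-1)/L = (-4 - 5*(-1))/27 = (-4 + 5)*(1/27) = 1*(1/27) = 1/27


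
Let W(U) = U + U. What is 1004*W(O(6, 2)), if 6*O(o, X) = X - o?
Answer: -4016/3 ≈ -1338.7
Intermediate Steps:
O(o, X) = -o/6 + X/6 (O(o, X) = (X - o)/6 = -o/6 + X/6)
W(U) = 2*U
1004*W(O(6, 2)) = 1004*(2*(-⅙*6 + (⅙)*2)) = 1004*(2*(-1 + ⅓)) = 1004*(2*(-⅔)) = 1004*(-4/3) = -4016/3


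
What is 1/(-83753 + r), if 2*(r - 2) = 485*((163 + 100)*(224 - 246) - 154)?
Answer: -1/1524201 ≈ -6.5608e-7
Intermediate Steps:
r = -1440448 (r = 2 + (485*((163 + 100)*(224 - 246) - 154))/2 = 2 + (485*(263*(-22) - 154))/2 = 2 + (485*(-5786 - 154))/2 = 2 + (485*(-5940))/2 = 2 + (½)*(-2880900) = 2 - 1440450 = -1440448)
1/(-83753 + r) = 1/(-83753 - 1440448) = 1/(-1524201) = -1/1524201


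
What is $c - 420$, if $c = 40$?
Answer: $-380$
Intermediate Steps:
$c - 420 = 40 - 420 = -380$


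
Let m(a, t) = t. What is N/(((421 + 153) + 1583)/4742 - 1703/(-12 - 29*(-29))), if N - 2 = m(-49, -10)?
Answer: 31448944/6287473 ≈ 5.0018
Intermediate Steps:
N = -8 (N = 2 - 10 = -8)
N/(((421 + 153) + 1583)/4742 - 1703/(-12 - 29*(-29))) = -8/(((421 + 153) + 1583)/4742 - 1703/(-12 - 29*(-29))) = -8/((574 + 1583)*(1/4742) - 1703/(-12 + 841)) = -8/(2157*(1/4742) - 1703/829) = -8/(2157/4742 - 1703*1/829) = -8/(2157/4742 - 1703/829) = -8/(-6287473/3931118) = -8*(-3931118/6287473) = 31448944/6287473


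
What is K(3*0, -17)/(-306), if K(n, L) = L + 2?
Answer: 5/102 ≈ 0.049020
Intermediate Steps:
K(n, L) = 2 + L
K(3*0, -17)/(-306) = (2 - 17)/(-306) = -15*(-1/306) = 5/102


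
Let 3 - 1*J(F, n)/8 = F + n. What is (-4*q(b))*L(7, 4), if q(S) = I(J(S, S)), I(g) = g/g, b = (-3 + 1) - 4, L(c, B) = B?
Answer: -16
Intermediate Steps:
b = -6 (b = -2 - 4 = -6)
J(F, n) = 24 - 8*F - 8*n (J(F, n) = 24 - 8*(F + n) = 24 + (-8*F - 8*n) = 24 - 8*F - 8*n)
I(g) = 1
q(S) = 1
(-4*q(b))*L(7, 4) = -4*1*4 = -4*4 = -16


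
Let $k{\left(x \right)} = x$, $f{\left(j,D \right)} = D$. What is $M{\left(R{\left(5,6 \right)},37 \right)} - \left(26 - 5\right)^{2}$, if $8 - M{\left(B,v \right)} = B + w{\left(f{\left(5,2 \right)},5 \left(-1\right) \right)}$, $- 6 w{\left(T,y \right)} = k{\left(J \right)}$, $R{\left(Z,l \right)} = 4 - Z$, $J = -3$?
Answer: $- \frac{865}{2} \approx -432.5$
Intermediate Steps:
$w{\left(T,y \right)} = \frac{1}{2}$ ($w{\left(T,y \right)} = \left(- \frac{1}{6}\right) \left(-3\right) = \frac{1}{2}$)
$M{\left(B,v \right)} = \frac{15}{2} - B$ ($M{\left(B,v \right)} = 8 - \left(B + \frac{1}{2}\right) = 8 - \left(\frac{1}{2} + B\right) = \frac{15}{2} - B$)
$M{\left(R{\left(5,6 \right)},37 \right)} - \left(26 - 5\right)^{2} = \left(\frac{15}{2} - \left(4 - 5\right)\right) - \left(26 - 5\right)^{2} = \left(\frac{15}{2} - \left(4 - 5\right)\right) - 21^{2} = \left(\frac{15}{2} - -1\right) - 441 = \left(\frac{15}{2} + 1\right) - 441 = \frac{17}{2} - 441 = - \frac{865}{2}$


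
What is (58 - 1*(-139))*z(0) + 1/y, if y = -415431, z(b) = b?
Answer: -1/415431 ≈ -2.4071e-6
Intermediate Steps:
(58 - 1*(-139))*z(0) + 1/y = (58 - 1*(-139))*0 + 1/(-415431) = (58 + 139)*0 - 1/415431 = 197*0 - 1/415431 = 0 - 1/415431 = -1/415431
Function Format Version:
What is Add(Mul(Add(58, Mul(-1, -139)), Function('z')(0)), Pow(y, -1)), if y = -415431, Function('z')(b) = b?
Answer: Rational(-1, 415431) ≈ -2.4071e-6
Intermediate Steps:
Add(Mul(Add(58, Mul(-1, -139)), Function('z')(0)), Pow(y, -1)) = Add(Mul(Add(58, Mul(-1, -139)), 0), Pow(-415431, -1)) = Add(Mul(Add(58, 139), 0), Rational(-1, 415431)) = Add(Mul(197, 0), Rational(-1, 415431)) = Add(0, Rational(-1, 415431)) = Rational(-1, 415431)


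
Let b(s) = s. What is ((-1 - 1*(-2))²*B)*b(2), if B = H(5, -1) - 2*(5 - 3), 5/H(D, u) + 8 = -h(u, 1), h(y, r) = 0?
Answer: -37/4 ≈ -9.2500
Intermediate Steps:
H(D, u) = -5/8 (H(D, u) = 5/(-8 - 1*0) = 5/(-8 + 0) = 5/(-8) = 5*(-⅛) = -5/8)
B = -37/8 (B = -5/8 - 2*(5 - 3) = -5/8 - 2*2 = -5/8 - 1*4 = -5/8 - 4 = -37/8 ≈ -4.6250)
((-1 - 1*(-2))²*B)*b(2) = ((-1 - 1*(-2))²*(-37/8))*2 = ((-1 + 2)²*(-37/8))*2 = (1²*(-37/8))*2 = (1*(-37/8))*2 = -37/8*2 = -37/4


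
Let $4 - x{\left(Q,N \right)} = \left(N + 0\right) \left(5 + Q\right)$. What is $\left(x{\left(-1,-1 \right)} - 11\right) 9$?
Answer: $-27$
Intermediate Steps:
$x{\left(Q,N \right)} = 4 - N \left(5 + Q\right)$ ($x{\left(Q,N \right)} = 4 - \left(N + 0\right) \left(5 + Q\right) = 4 - N \left(5 + Q\right)$)
$\left(x{\left(-1,-1 \right)} - 11\right) 9 = \left(\left(4 - -5 - \left(-1\right) \left(-1\right)\right) - 11\right) 9 = \left(\left(4 + 5 - 1\right) - 11\right) 9 = \left(8 - 11\right) 9 = \left(-3\right) 9 = -27$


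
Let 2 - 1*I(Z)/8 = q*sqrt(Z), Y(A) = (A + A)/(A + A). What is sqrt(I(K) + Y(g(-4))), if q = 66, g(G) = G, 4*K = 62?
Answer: sqrt(17 - 264*sqrt(62)) ≈ 45.406*I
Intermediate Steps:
K = 31/2 (K = (1/4)*62 = 31/2 ≈ 15.500)
Y(A) = 1 (Y(A) = (2*A)/((2*A)) = (2*A)*(1/(2*A)) = 1)
I(Z) = 16 - 528*sqrt(Z)
sqrt(I(K) + Y(g(-4))) = sqrt((16 - 264*sqrt(62)) + 1) = sqrt(17 - 264*sqrt(62))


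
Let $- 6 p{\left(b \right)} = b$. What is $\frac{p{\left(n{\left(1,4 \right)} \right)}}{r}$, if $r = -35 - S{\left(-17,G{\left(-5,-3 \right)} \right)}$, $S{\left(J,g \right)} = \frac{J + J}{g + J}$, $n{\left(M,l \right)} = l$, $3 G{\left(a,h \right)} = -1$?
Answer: $\frac{52}{2883} \approx 0.018037$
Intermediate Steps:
$G{\left(a,h \right)} = - \frac{1}{3}$ ($G{\left(a,h \right)} = \frac{1}{3} \left(-1\right) = - \frac{1}{3}$)
$p{\left(b \right)} = - \frac{b}{6}$
$S{\left(J,g \right)} = \frac{2 J}{J + g}$
$r = - \frac{961}{26}$ ($r = -35 - 2 \left(-17\right) \frac{1}{-17 - \frac{1}{3}} = -35 - 2 \left(-17\right) \frac{1}{- \frac{52}{3}} = -35 - 2 \left(-17\right) \left(- \frac{3}{52}\right) = -35 - \frac{51}{26} = - \frac{961}{26} \approx -36.962$)
$\frac{p{\left(n{\left(1,4 \right)} \right)}}{r} = \frac{\left(- \frac{1}{6}\right) 4}{- \frac{961}{26}} = \left(- \frac{2}{3}\right) \left(- \frac{26}{961}\right) = \frac{52}{2883}$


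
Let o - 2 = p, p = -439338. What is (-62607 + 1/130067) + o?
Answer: -65286220180/130067 ≈ -5.0194e+5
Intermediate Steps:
o = -439336 (o = 2 - 439338 = -439336)
(-62607 + 1/130067) + o = (-62607 + 1/130067) - 439336 = -8143104668/130067 - 439336 = -65286220180/130067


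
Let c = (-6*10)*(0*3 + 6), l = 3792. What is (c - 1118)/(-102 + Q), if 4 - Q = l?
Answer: 739/1945 ≈ 0.37995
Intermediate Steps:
Q = -3788 (Q = 4 - 1*3792 = 4 - 3792 = -3788)
c = -360 (c = -60*(0 + 6) = -60*6 = -360)
(c - 1118)/(-102 + Q) = (-360 - 1118)/(-102 - 3788) = -1478/(-3890) = -1478*(-1/3890) = 739/1945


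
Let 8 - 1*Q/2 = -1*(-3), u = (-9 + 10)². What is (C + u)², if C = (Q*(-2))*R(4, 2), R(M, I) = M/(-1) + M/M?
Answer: 3721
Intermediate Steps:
u = 1 (u = 1² = 1)
R(M, I) = 1 - M (R(M, I) = M*(-1) + 1 = -M + 1 = 1 - M)
Q = 10 (Q = 16 - (-2)*(-3) = 16 - 2*3 = 16 - 6 = 10)
C = 60 (C = (10*(-2))*(1 - 1*4) = -20*(1 - 4) = -20*(-3) = 60)
(C + u)² = (60 + 1)² = 61² = 3721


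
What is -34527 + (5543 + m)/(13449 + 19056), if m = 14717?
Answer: -224455975/6501 ≈ -34526.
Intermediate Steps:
-34527 + (5543 + m)/(13449 + 19056) = -34527 + (5543 + 14717)/(13449 + 19056) = -34527 + 20260/32505 = -34527 + 20260*(1/32505) = -34527 + 4052/6501 = -224455975/6501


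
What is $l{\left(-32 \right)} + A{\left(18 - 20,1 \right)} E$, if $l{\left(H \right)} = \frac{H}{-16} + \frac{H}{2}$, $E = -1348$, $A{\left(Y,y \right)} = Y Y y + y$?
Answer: $-6754$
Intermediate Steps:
$A{\left(Y,y \right)} = y + y Y^{2}$ ($A{\left(Y,y \right)} = Y^{2} y + y = y Y^{2} + y = y + y Y^{2}$)
$l{\left(H \right)} = \frac{7 H}{16}$ ($l{\left(H \right)} = H \left(- \frac{1}{16}\right) + H \frac{1}{2} = - \frac{H}{16} + \frac{H}{2} = \frac{7 H}{16}$)
$l{\left(-32 \right)} + A{\left(18 - 20,1 \right)} E = \frac{7}{16} \left(-32\right) + 1 \left(1 + \left(18 - 20\right)^{2}\right) \left(-1348\right) = -14 + 1 \left(1 + \left(18 - 20\right)^{2}\right) \left(-1348\right) = -14 + 1 \left(1 + \left(-2\right)^{2}\right) \left(-1348\right) = -14 + 1 \left(1 + 4\right) \left(-1348\right) = -14 + 1 \cdot 5 \left(-1348\right) = -14 + 5 \left(-1348\right) = -14 - 6740 = -6754$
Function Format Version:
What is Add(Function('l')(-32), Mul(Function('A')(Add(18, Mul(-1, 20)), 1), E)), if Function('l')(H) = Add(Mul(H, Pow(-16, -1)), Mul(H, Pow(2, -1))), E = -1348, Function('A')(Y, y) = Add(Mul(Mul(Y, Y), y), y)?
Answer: -6754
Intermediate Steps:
Function('A')(Y, y) = Add(y, Mul(y, Pow(Y, 2))) (Function('A')(Y, y) = Add(Mul(Pow(Y, 2), y), y) = Add(Mul(y, Pow(Y, 2)), y) = Add(y, Mul(y, Pow(Y, 2))))
Function('l')(H) = Mul(Rational(7, 16), H) (Function('l')(H) = Add(Mul(H, Rational(-1, 16)), Mul(H, Rational(1, 2))) = Add(Mul(Rational(-1, 16), H), Mul(Rational(1, 2), H)) = Mul(Rational(7, 16), H))
Add(Function('l')(-32), Mul(Function('A')(Add(18, Mul(-1, 20)), 1), E)) = Add(Mul(Rational(7, 16), -32), Mul(Mul(1, Add(1, Pow(Add(18, Mul(-1, 20)), 2))), -1348)) = Add(-14, Mul(Mul(1, Add(1, Pow(Add(18, -20), 2))), -1348)) = Add(-14, Mul(Mul(1, Add(1, Pow(-2, 2))), -1348)) = Add(-14, Mul(Mul(1, Add(1, 4)), -1348)) = Add(-14, Mul(Mul(1, 5), -1348)) = Add(-14, Mul(5, -1348)) = Add(-14, -6740) = -6754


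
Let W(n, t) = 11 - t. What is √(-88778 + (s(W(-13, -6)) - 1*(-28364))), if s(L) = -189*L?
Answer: I*√63627 ≈ 252.24*I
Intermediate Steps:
√(-88778 + (s(W(-13, -6)) - 1*(-28364))) = √(-88778 + (-189*(11 - 1*(-6)) - 1*(-28364))) = √(-88778 + (-189*(11 + 6) + 28364)) = √(-88778 + (-189*17 + 28364)) = √(-88778 + (-3213 + 28364)) = √(-88778 + 25151) = √(-63627) = I*√63627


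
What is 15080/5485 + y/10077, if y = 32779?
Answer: 66350795/11054469 ≈ 6.0022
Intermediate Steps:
15080/5485 + y/10077 = 15080/5485 + 32779/10077 = 15080*(1/5485) + 32779*(1/10077) = 3016/1097 + 32779/10077 = 66350795/11054469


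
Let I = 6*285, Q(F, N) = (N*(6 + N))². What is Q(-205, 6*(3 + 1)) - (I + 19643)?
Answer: 497047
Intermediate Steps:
Q(F, N) = N²*(6 + N)²
I = 1710
Q(-205, 6*(3 + 1)) - (I + 19643) = (6*(3 + 1))²*(6 + 6*(3 + 1))² - (1710 + 19643) = (6*4)²*(6 + 6*4)² - 1*21353 = 24²*(6 + 24)² - 21353 = 576*30² - 21353 = 576*900 - 21353 = 518400 - 21353 = 497047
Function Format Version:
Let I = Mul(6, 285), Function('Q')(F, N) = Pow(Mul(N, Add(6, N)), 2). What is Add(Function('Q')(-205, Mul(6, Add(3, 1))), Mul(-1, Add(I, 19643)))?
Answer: 497047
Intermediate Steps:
Function('Q')(F, N) = Mul(Pow(N, 2), Pow(Add(6, N), 2))
I = 1710
Add(Function('Q')(-205, Mul(6, Add(3, 1))), Mul(-1, Add(I, 19643))) = Add(Mul(Pow(Mul(6, Add(3, 1)), 2), Pow(Add(6, Mul(6, Add(3, 1))), 2)), Mul(-1, Add(1710, 19643))) = Add(Mul(Pow(Mul(6, 4), 2), Pow(Add(6, Mul(6, 4)), 2)), Mul(-1, 21353)) = Add(Mul(Pow(24, 2), Pow(Add(6, 24), 2)), -21353) = Add(Mul(576, Pow(30, 2)), -21353) = Add(Mul(576, 900), -21353) = Add(518400, -21353) = 497047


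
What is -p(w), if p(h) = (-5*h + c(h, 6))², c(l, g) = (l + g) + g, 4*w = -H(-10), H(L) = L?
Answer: -4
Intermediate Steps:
w = 5/2 (w = (-1*(-10))/4 = (¼)*10 = 5/2 ≈ 2.5000)
c(l, g) = l + 2*g (c(l, g) = (g + l) + g = l + 2*g)
p(h) = (12 - 4*h)² (p(h) = (-5*h + (h + 2*6))² = (-5*h + (h + 12))² = (-5*h + (12 + h))² = (12 - 4*h)²)
-p(w) = -16*(-3 + 5/2)² = -16*(-½)² = -16/4 = -1*4 = -4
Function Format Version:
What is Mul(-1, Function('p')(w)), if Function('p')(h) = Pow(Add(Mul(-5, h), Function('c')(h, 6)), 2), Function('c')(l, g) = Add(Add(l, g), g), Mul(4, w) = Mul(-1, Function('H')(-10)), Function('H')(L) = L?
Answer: -4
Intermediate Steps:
w = Rational(5, 2) (w = Mul(Rational(1, 4), Mul(-1, -10)) = Mul(Rational(1, 4), 10) = Rational(5, 2) ≈ 2.5000)
Function('c')(l, g) = Add(l, Mul(2, g)) (Function('c')(l, g) = Add(Add(g, l), g) = Add(l, Mul(2, g)))
Function('p')(h) = Pow(Add(12, Mul(-4, h)), 2) (Function('p')(h) = Pow(Add(Mul(-5, h), Add(h, Mul(2, 6))), 2) = Pow(Add(Mul(-5, h), Add(h, 12)), 2) = Pow(Add(Mul(-5, h), Add(12, h)), 2) = Pow(Add(12, Mul(-4, h)), 2))
Mul(-1, Function('p')(w)) = Mul(-1, Mul(16, Pow(Add(-3, Rational(5, 2)), 2))) = Mul(-1, Mul(16, Pow(Rational(-1, 2), 2))) = Mul(-1, Mul(16, Rational(1, 4))) = Mul(-1, 4) = -4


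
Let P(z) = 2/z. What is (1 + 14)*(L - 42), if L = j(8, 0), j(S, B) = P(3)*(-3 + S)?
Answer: -580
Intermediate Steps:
j(S, B) = -2 + 2*S/3 (j(S, B) = (2/3)*(-3 + S) = (2*(1/3))*(-3 + S) = 2*(-3 + S)/3 = -2 + 2*S/3)
L = 10/3 (L = -2 + (2/3)*8 = -2 + 16/3 = 10/3 ≈ 3.3333)
(1 + 14)*(L - 42) = (1 + 14)*(10/3 - 42) = 15*(-116/3) = -580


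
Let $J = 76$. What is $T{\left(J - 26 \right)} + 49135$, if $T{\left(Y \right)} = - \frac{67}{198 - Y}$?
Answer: $\frac{7271913}{148} \approx 49135.0$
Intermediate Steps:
$T{\left(J - 26 \right)} + 49135 = \frac{67}{-198 + \left(76 - 26\right)} + 49135 = \frac{67}{-198 + 50} + 49135 = \frac{67}{-148} + 49135 = 67 \left(- \frac{1}{148}\right) + 49135 = - \frac{67}{148} + 49135 = \frac{7271913}{148}$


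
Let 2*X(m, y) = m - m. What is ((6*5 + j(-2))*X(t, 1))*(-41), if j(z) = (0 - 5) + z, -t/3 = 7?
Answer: 0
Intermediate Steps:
t = -21 (t = -3*7 = -21)
j(z) = -5 + z
X(m, y) = 0 (X(m, y) = (m - m)/2 = (1/2)*0 = 0)
((6*5 + j(-2))*X(t, 1))*(-41) = ((6*5 + (-5 - 2))*0)*(-41) = ((30 - 7)*0)*(-41) = (23*0)*(-41) = 0*(-41) = 0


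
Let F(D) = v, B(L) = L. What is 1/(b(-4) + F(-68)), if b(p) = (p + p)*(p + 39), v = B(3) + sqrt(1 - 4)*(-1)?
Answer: I/(sqrt(3) - 277*I) ≈ -0.00361 + 2.2573e-5*I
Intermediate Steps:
v = 3 - I*sqrt(3) (v = 3 + sqrt(1 - 4)*(-1) = 3 + sqrt(-3)*(-1) = 3 + (I*sqrt(3))*(-1) = 3 - I*sqrt(3) ≈ 3.0 - 1.732*I)
b(p) = 2*p*(39 + p) (b(p) = (2*p)*(39 + p) = 2*p*(39 + p))
F(D) = 3 - I*sqrt(3)
1/(b(-4) + F(-68)) = 1/(2*(-4)*(39 - 4) + (3 - I*sqrt(3))) = 1/(2*(-4)*35 + (3 - I*sqrt(3))) = 1/(-280 + (3 - I*sqrt(3))) = 1/(-277 - I*sqrt(3))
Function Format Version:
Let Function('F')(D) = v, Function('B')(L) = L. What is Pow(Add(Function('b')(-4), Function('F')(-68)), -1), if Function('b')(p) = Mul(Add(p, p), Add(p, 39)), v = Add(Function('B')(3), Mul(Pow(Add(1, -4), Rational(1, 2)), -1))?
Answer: Mul(I, Pow(Add(Pow(3, Rational(1, 2)), Mul(-277, I)), -1)) ≈ Add(-0.0036100, Mul(2.2573e-5, I))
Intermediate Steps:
v = Add(3, Mul(-1, I, Pow(3, Rational(1, 2)))) (v = Add(3, Mul(Pow(Add(1, -4), Rational(1, 2)), -1)) = Add(3, Mul(Pow(-3, Rational(1, 2)), -1)) = Add(3, Mul(Mul(I, Pow(3, Rational(1, 2))), -1)) = Add(3, Mul(-1, I, Pow(3, Rational(1, 2)))) ≈ Add(3.0000, Mul(-1.7320, I)))
Function('b')(p) = Mul(2, p, Add(39, p)) (Function('b')(p) = Mul(Mul(2, p), Add(39, p)) = Mul(2, p, Add(39, p)))
Function('F')(D) = Add(3, Mul(-1, I, Pow(3, Rational(1, 2))))
Pow(Add(Function('b')(-4), Function('F')(-68)), -1) = Pow(Add(Mul(2, -4, Add(39, -4)), Add(3, Mul(-1, I, Pow(3, Rational(1, 2))))), -1) = Pow(Add(Mul(2, -4, 35), Add(3, Mul(-1, I, Pow(3, Rational(1, 2))))), -1) = Pow(Add(-280, Add(3, Mul(-1, I, Pow(3, Rational(1, 2))))), -1) = Pow(Add(-277, Mul(-1, I, Pow(3, Rational(1, 2)))), -1)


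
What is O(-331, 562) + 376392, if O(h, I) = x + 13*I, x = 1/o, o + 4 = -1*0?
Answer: 1534791/4 ≈ 3.8370e+5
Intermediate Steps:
o = -4 (o = -4 - 1*0 = -4 + 0 = -4)
x = -¼ (x = 1/(-4) = -¼ ≈ -0.25000)
O(h, I) = -¼ + 13*I
O(-331, 562) + 376392 = (-¼ + 13*562) + 376392 = (-¼ + 7306) + 376392 = 29223/4 + 376392 = 1534791/4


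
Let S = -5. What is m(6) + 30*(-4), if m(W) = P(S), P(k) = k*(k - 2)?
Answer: -85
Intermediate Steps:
P(k) = k*(-2 + k)
m(W) = 35 (m(W) = -5*(-2 - 5) = -5*(-7) = 35)
m(6) + 30*(-4) = 35 + 30*(-4) = 35 - 120 = -85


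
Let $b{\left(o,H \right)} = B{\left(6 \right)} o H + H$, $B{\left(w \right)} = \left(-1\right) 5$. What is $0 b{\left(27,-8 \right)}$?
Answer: $0$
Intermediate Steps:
$B{\left(w \right)} = -5$
$b{\left(o,H \right)} = H - 5 H o$ ($b{\left(o,H \right)} = - 5 o H + H = - 5 H o + H = H - 5 H o$)
$0 b{\left(27,-8 \right)} = 0 \left(- 8 \left(1 - 135\right)\right) = 0 \left(\left(-8\right) \left(-134\right)\right) = 0 \cdot 1072 = 0$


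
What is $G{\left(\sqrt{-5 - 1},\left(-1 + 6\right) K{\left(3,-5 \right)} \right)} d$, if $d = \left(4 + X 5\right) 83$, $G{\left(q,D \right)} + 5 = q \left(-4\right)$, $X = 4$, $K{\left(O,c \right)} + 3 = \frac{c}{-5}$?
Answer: $-9960 - 7968 i \sqrt{6} \approx -9960.0 - 19518.0 i$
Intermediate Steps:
$K{\left(O,c \right)} = -3 - \frac{c}{5}$ ($K{\left(O,c \right)} = -3 + \frac{c}{-5} = -3 + c \left(- \frac{1}{5}\right) = -3 - \frac{c}{5}$)
$G{\left(q,D \right)} = -5 - 4 q$ ($G{\left(q,D \right)} = -5 + q \left(-4\right) = -5 - 4 q$)
$d = 1992$ ($d = \left(4 + 4 \cdot 5\right) 83 = \left(4 + 20\right) 83 = 24 \cdot 83 = 1992$)
$G{\left(\sqrt{-5 - 1},\left(-1 + 6\right) K{\left(3,-5 \right)} \right)} d = \left(-5 - 4 \sqrt{-5 - 1}\right) 1992 = \left(-5 - 4 \sqrt{-6}\right) 1992 = \left(-5 - 4 i \sqrt{6}\right) 1992 = -9960 - 7968 i \sqrt{6}$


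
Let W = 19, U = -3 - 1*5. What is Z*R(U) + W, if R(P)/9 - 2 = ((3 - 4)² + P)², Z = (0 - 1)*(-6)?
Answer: 2773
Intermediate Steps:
U = -8 (U = -3 - 5 = -8)
Z = 6 (Z = -1*(-6) = 6)
R(P) = 18 + 9*(1 + P)² (R(P) = 18 + 9*((3 - 4)² + P)² = 18 + 9*((-1)² + P)² = 18 + 9*(1 + P)²)
Z*R(U) + W = 6*(18 + 9*(1 - 8)²) + 19 = 6*(18 + 9*(-7)²) + 19 = 6*(18 + 9*49) + 19 = 6*(18 + 441) + 19 = 6*459 + 19 = 2754 + 19 = 2773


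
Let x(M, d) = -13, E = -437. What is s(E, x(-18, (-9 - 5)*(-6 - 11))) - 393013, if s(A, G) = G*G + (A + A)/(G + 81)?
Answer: -13357133/34 ≈ -3.9286e+5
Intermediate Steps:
s(A, G) = G² + 2*A/(81 + G) (s(A, G) = G² + (2*A)/(81 + G) = G² + 2*A/(81 + G))
s(E, x(-18, (-9 - 5)*(-6 - 11))) - 393013 = ((-13)³ + 2*(-437) + 81*(-13)²)/(81 - 13) - 393013 = (-2197 - 874 + 81*169)/68 - 393013 = (-2197 - 874 + 13689)/68 - 393013 = (1/68)*10618 - 393013 = 5309/34 - 393013 = -13357133/34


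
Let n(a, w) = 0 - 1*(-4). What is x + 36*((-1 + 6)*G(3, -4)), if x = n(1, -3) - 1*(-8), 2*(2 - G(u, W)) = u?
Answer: 102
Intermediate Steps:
G(u, W) = 2 - u/2
n(a, w) = 4 (n(a, w) = 0 + 4 = 4)
x = 12 (x = 4 - 1*(-8) = 4 + 8 = 12)
x + 36*((-1 + 6)*G(3, -4)) = 12 + 36*((-1 + 6)*(2 - ½*3)) = 12 + 36*(5*(2 - 3/2)) = 12 + 36*(5*(½)) = 12 + 36*(5/2) = 12 + 90 = 102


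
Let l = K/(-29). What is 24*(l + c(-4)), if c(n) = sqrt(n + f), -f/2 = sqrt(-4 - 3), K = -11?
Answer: 264/29 + 24*sqrt(-4 - 2*I*sqrt(7)) ≈ 36.642 - 55.339*I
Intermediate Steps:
f = -2*I*sqrt(7) (f = -2*sqrt(-4 - 3) = -2*I*sqrt(7) ≈ -5.2915*I)
c(n) = sqrt(n - 2*I*sqrt(7))
l = 11/29 (l = -11/(-29) = -11*(-1/29) = 11/29 ≈ 0.37931)
24*(l + c(-4)) = 24*(11/29 + sqrt(-4 - 2*I*sqrt(7))) = 264/29 + 24*sqrt(-4 - 2*I*sqrt(7))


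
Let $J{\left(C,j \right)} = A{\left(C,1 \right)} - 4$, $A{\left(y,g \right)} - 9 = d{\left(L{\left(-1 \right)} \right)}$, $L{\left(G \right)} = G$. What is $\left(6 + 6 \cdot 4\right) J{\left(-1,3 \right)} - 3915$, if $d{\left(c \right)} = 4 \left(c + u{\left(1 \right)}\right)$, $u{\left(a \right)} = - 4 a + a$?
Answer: $-4245$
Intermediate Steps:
$u{\left(a \right)} = - 3 a$
$d{\left(c \right)} = -12 + 4 c$ ($d{\left(c \right)} = 4 \left(c - 3\right) = 4 \left(-3 + c\right) = -12 + 4 c$)
$A{\left(y,g \right)} = -7$ ($A{\left(y,g \right)} = 9 + \left(-12 + 4 \left(-1\right)\right) = 9 - 16 = -7$)
$J{\left(C,j \right)} = -11$ ($J{\left(C,j \right)} = -7 - 4 = -11$)
$\left(6 + 6 \cdot 4\right) J{\left(-1,3 \right)} - 3915 = \left(6 + 6 \cdot 4\right) \left(-11\right) - 3915 = \left(6 + 24\right) \left(-11\right) - 3915 = 30 \left(-11\right) - 3915 = -330 - 3915 = -4245$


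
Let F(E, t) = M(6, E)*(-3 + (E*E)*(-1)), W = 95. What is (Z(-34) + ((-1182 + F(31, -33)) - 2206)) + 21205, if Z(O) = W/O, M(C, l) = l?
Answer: -410373/34 ≈ -12070.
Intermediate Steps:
Z(O) = 95/O
F(E, t) = E*(-3 - E²) (F(E, t) = E*(-3 + (E*E)*(-1)) = E*(-3 + E²*(-1)) = E*(-3 - E²))
(Z(-34) + ((-1182 + F(31, -33)) - 2206)) + 21205 = (95/(-34) + ((-1182 - 1*31*(3 + 31²)) - 2206)) + 21205 = (95*(-1/34) + ((-1182 - 1*31*(3 + 961)) - 2206)) + 21205 = (-95/34 + ((-1182 - 1*31*964) - 2206)) + 21205 = (-95/34 + ((-1182 - 29884) - 2206)) + 21205 = (-95/34 + (-31066 - 2206)) + 21205 = (-95/34 - 33272) + 21205 = -1131343/34 + 21205 = -410373/34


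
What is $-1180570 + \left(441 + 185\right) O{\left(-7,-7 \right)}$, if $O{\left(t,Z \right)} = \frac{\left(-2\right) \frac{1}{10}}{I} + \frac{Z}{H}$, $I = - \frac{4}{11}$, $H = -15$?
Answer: $- \frac{35398007}{30} \approx -1.1799 \cdot 10^{6}$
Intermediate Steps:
$I = - \frac{4}{11}$ ($I = \left(-4\right) \frac{1}{11} = - \frac{4}{11} \approx -0.36364$)
$O{\left(t,Z \right)} = \frac{11}{20} - \frac{Z}{15}$ ($O{\left(t,Z \right)} = \frac{\left(-2\right) \frac{1}{10}}{- \frac{4}{11}} + \frac{Z}{-15} = \left(-2\right) \frac{1}{10} \left(- \frac{11}{4}\right) + Z \left(- \frac{1}{15}\right) = \left(- \frac{1}{5}\right) \left(- \frac{11}{4}\right) - \frac{Z}{15} = \frac{11}{20} - \frac{Z}{15}$)
$-1180570 + \left(441 + 185\right) O{\left(-7,-7 \right)} = -1180570 + \left(441 + 185\right) \left(\frac{11}{20} - - \frac{7}{15}\right) = -1180570 + 626 \left(\frac{11}{20} + \frac{7}{15}\right) = -1180570 + 626 \cdot \frac{61}{60} = -1180570 + \frac{19093}{30} = - \frac{35398007}{30}$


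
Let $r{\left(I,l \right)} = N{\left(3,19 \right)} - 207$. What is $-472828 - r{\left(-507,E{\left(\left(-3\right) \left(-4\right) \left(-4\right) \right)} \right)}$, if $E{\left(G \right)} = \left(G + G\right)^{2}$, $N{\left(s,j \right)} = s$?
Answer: $-472624$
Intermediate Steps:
$E{\left(G \right)} = 4 G^{2}$ ($E{\left(G \right)} = \left(2 G\right)^{2} = 4 G^{2}$)
$r{\left(I,l \right)} = -204$ ($r{\left(I,l \right)} = 3 - 207 = -204$)
$-472828 - r{\left(-507,E{\left(\left(-3\right) \left(-4\right) \left(-4\right) \right)} \right)} = -472828 - -204 = -472828 + 204 = -472624$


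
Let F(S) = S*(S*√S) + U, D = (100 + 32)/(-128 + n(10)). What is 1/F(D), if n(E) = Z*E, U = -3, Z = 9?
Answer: -2476099/424872489 - 174724*I*√1254/141624163 ≈ -0.0058279 - 0.043688*I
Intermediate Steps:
n(E) = 9*E
D = -66/19 (D = (100 + 32)/(-128 + 9*10) = 132/(-128 + 90) = 132/(-38) = 132*(-1/38) = -66/19 ≈ -3.4737)
F(S) = -3 + S^(5/2) (F(S) = S*(S*√S) - 3 = S*S^(3/2) - 3 = S^(5/2) - 3 = -3 + S^(5/2))
1/F(D) = 1/(-3 + (-66/19)^(5/2)) = 1/(-3 + 4356*I*√1254/6859)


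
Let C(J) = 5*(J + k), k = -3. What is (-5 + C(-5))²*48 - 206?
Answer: 96994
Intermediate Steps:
C(J) = -15 + 5*J (C(J) = 5*(J - 3) = 5*(-3 + J) = -15 + 5*J)
(-5 + C(-5))²*48 - 206 = (-5 + (-15 + 5*(-5)))²*48 - 206 = (-5 + (-15 - 25))²*48 - 206 = (-5 - 40)²*48 - 206 = (-45)²*48 - 206 = 2025*48 - 206 = 97200 - 206 = 96994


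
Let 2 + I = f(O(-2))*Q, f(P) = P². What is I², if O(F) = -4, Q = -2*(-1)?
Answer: 900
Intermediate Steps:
Q = 2
I = 30 (I = -2 + (-4)²*2 = -2 + 16*2 = -2 + 32 = 30)
I² = 30² = 900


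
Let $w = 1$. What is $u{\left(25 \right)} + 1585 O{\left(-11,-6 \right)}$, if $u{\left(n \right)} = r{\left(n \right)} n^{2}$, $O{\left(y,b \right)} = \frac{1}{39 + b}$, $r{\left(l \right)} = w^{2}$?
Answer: $\frac{22210}{33} \approx 673.03$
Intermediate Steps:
$r{\left(l \right)} = 1$ ($r{\left(l \right)} = 1^{2} = 1$)
$u{\left(n \right)} = n^{2}$ ($u{\left(n \right)} = 1 n^{2} = n^{2}$)
$u{\left(25 \right)} + 1585 O{\left(-11,-6 \right)} = 25^{2} + \frac{1585}{39 - 6} = 625 + \frac{1585}{33} = \frac{22210}{33}$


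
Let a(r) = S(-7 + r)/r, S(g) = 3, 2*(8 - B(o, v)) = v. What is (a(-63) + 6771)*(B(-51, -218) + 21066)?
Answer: 1004003590/7 ≈ 1.4343e+8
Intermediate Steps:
B(o, v) = 8 - v/2
a(r) = 3/r
(a(-63) + 6771)*(B(-51, -218) + 21066) = (3/(-63) + 6771)*((8 - 1/2*(-218)) + 21066) = (3*(-1/63) + 6771)*((8 + 109) + 21066) = (-1/21 + 6771)*(117 + 21066) = (142190/21)*21183 = 1004003590/7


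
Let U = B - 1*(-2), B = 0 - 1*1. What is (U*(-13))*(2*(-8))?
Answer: 208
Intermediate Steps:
B = -1 (B = 0 - 1 = -1)
U = 1 (U = -1 - 1*(-2) = -1 + 2 = 1)
(U*(-13))*(2*(-8)) = (1*(-13))*(2*(-8)) = -13*(-16) = 208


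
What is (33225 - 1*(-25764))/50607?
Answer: 19663/16869 ≈ 1.1656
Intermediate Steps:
(33225 - 1*(-25764))/50607 = (33225 + 25764)*(1/50607) = 58989*(1/50607) = 19663/16869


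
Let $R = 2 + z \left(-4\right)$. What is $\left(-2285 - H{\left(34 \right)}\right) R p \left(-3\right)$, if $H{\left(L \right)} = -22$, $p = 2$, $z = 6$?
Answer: $-298716$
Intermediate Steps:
$R = -22$ ($R = 2 + 6 \left(-4\right) = 2 - 24 = -22$)
$\left(-2285 - H{\left(34 \right)}\right) R p \left(-3\right) = \left(-2285 - -22\right) \left(-22\right) 2 \left(-3\right) = \left(-2285 + 22\right) \left(\left(-44\right) \left(-3\right)\right) = \left(-2263\right) 132 = -298716$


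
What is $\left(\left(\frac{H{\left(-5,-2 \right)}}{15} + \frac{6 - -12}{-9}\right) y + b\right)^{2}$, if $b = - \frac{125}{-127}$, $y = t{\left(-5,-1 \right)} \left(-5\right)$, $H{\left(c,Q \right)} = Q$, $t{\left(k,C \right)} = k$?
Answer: $\frac{397803025}{145161} \approx 2740.4$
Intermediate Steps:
$y = 25$ ($y = \left(-5\right) \left(-5\right) = 25$)
$b = \frac{125}{127}$ ($b = \left(-125\right) \left(- \frac{1}{127}\right) = \frac{125}{127} \approx 0.98425$)
$\left(\left(\frac{H{\left(-5,-2 \right)}}{15} + \frac{6 - -12}{-9}\right) y + b\right)^{2} = \left(\left(- \frac{2}{15} + \frac{6 - -12}{-9}\right) 25 + \frac{125}{127}\right)^{2} = \left(\left(\left(-2\right) \frac{1}{15} + \left(6 + 12\right) \left(- \frac{1}{9}\right)\right) 25 + \frac{125}{127}\right)^{2} = \left(\left(- \frac{2}{15} + 18 \left(- \frac{1}{9}\right)\right) 25 + \frac{125}{127}\right)^{2} = \left(\left(- \frac{2}{15} - 2\right) 25 + \frac{125}{127}\right)^{2} = \left(\left(- \frac{32}{15}\right) 25 + \frac{125}{127}\right)^{2} = \left(- \frac{160}{3} + \frac{125}{127}\right)^{2} = \left(- \frac{19945}{381}\right)^{2} = \frac{397803025}{145161}$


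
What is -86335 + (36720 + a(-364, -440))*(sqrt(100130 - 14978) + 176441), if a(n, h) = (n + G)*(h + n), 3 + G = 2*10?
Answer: 55703748893 + 1262832*sqrt(5322) ≈ 5.5796e+10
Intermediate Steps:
G = 17 (G = -3 + 2*10 = -3 + 20 = 17)
a(n, h) = (17 + n)*(h + n) (a(n, h) = (n + 17)*(h + n) = (17 + n)*(h + n))
-86335 + (36720 + a(-364, -440))*(sqrt(100130 - 14978) + 176441) = -86335 + (36720 + ((-364)**2 + 17*(-440) + 17*(-364) - 440*(-364)))*(sqrt(100130 - 14978) + 176441) = -86335 + (36720 + (132496 - 7480 - 6188 + 160160))*(sqrt(85152) + 176441) = -86335 + (36720 + 278988)*(4*sqrt(5322) + 176441) = -86335 + 315708*(176441 + 4*sqrt(5322)) = -86335 + (55703835228 + 1262832*sqrt(5322)) = 55703748893 + 1262832*sqrt(5322)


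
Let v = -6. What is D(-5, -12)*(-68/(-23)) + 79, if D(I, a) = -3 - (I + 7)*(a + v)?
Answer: 4061/23 ≈ 176.57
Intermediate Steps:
D(I, a) = -3 - (-6 + a)*(7 + I) (D(I, a) = -3 - (I + 7)*(a - 6) = -3 - (7 + I)*(-6 + a) = -3 - (-6 + a)*(7 + I))
D(-5, -12)*(-68/(-23)) + 79 = (39 - 7*(-12) + 6*(-5) - 1*(-5)*(-12))*(-68/(-23)) + 79 = (39 + 84 - 30 - 60)*(-68*(-1/23)) + 79 = 33*(68/23) + 79 = 2244/23 + 79 = 4061/23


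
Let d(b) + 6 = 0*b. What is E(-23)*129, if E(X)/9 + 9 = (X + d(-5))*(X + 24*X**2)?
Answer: -426697686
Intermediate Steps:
d(b) = -6 (d(b) = -6 + 0*b = -6 + 0 = -6)
E(X) = -81 + 9*(-6 + X)*(X + 24*X**2) (E(X) = -81 + 9*((X - 6)*(X + 24*X**2)) = -81 + 9*((-6 + X)*(X + 24*X**2)) = -81 + 9*(-6 + X)*(X + 24*X**2))
E(-23)*129 = (-81 - 1287*(-23)**2 - 54*(-23) + 216*(-23)**3)*129 = (-81 - 1287*529 + 1242 + 216*(-12167))*129 = (-81 - 680823 + 1242 - 2628072)*129 = -3307734*129 = -426697686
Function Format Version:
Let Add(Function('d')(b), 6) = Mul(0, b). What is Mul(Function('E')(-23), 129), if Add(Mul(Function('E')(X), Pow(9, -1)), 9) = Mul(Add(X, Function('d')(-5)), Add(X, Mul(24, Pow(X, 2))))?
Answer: -426697686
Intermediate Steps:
Function('d')(b) = -6 (Function('d')(b) = Add(-6, Mul(0, b)) = Add(-6, 0) = -6)
Function('E')(X) = Add(-81, Mul(9, Add(-6, X), Add(X, Mul(24, Pow(X, 2))))) (Function('E')(X) = Add(-81, Mul(9, Mul(Add(X, -6), Add(X, Mul(24, Pow(X, 2)))))) = Add(-81, Mul(9, Mul(Add(-6, X), Add(X, Mul(24, Pow(X, 2)))))) = Add(-81, Mul(9, Add(-6, X), Add(X, Mul(24, Pow(X, 2))))))
Mul(Function('E')(-23), 129) = Mul(Add(-81, Mul(-1287, Pow(-23, 2)), Mul(-54, -23), Mul(216, Pow(-23, 3))), 129) = Mul(Add(-81, Mul(-1287, 529), 1242, Mul(216, -12167)), 129) = Mul(Add(-81, -680823, 1242, -2628072), 129) = Mul(-3307734, 129) = -426697686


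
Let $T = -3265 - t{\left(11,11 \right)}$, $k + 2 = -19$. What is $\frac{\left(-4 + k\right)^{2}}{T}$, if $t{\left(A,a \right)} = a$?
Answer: $- \frac{625}{3276} \approx -0.19078$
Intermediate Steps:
$k = -21$ ($k = -2 - 19 = -21$)
$T = -3276$ ($T = -3265 - 11 = -3276$)
$\frac{\left(-4 + k\right)^{2}}{T} = \frac{\left(-4 - 21\right)^{2}}{-3276} = \left(-25\right)^{2} \left(- \frac{1}{3276}\right) = 625 \left(- \frac{1}{3276}\right) = - \frac{625}{3276}$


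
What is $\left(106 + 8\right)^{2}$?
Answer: $12996$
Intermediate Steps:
$\left(106 + 8\right)^{2} = 114^{2} = 12996$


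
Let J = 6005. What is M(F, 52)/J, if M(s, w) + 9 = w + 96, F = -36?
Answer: 139/6005 ≈ 0.023147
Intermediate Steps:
M(s, w) = 87 + w (M(s, w) = -9 + (w + 96) = -9 + (96 + w) = 87 + w)
M(F, 52)/J = (87 + 52)/6005 = 139*(1/6005) = 139/6005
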